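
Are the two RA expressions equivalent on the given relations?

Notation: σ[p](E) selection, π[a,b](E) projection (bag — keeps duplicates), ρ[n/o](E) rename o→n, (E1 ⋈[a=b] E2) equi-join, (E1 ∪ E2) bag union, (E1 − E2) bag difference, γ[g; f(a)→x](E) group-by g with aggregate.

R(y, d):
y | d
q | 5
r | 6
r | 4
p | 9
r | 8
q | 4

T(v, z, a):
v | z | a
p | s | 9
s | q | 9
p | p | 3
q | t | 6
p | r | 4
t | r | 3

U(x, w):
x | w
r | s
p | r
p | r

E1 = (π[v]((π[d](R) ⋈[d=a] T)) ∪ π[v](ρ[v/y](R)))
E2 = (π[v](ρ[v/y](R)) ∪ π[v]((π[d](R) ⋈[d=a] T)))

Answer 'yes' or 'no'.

E1 subexpression sizes:
  R → 6
  π[d](R) → 6
  T → 6
  (π[d](R) ⋈[d=a] T) → 5
  π[v]((π[d](R) ⋈[d=a] T)) → 5
  R → 6
  ρ[v/y](R) → 6
  π[v](ρ[v/y](R)) → 6
  (π[v]((π[d](R) ⋈[d=a] T)) ∪ π[v](ρ[v/y](R))) → 11
E2 subexpression sizes:
  R → 6
  ρ[v/y](R) → 6
  π[v](ρ[v/y](R)) → 6
  R → 6
  π[d](R) → 6
  T → 6
  (π[d](R) ⋈[d=a] T) → 5
  π[v]((π[d](R) ⋈[d=a] T)) → 5
  (π[v](ρ[v/y](R)) ∪ π[v]((π[d](R) ⋈[d=a] T))) → 11

E1 and E2 produce the same multiset:
v
p
p
p
p
q
q
q
r
r
r
s

yes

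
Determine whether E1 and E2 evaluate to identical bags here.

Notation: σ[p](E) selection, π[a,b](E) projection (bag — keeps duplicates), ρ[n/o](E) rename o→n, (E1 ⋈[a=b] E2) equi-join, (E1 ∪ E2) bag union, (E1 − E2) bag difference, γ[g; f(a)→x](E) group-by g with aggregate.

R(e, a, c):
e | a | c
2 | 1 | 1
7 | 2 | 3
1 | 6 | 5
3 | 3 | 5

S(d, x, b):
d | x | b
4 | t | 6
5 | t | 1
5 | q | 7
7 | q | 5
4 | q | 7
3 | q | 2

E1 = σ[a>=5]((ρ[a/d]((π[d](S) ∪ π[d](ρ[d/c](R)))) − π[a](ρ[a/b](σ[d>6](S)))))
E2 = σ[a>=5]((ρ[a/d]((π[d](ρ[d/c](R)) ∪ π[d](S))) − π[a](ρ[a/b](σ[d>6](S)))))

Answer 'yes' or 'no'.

E1 row counts bottom-up:
  S → 6
  π[d](S) → 6
  R → 4
  ρ[d/c](R) → 4
  π[d](ρ[d/c](R)) → 4
  (π[d](S) ∪ π[d](ρ[d/c](R))) → 10
  ρ[a/d]((π[d](S) ∪ π[d](ρ[d/c](R)))) → 10
  S → 6
  σ[d>6](S) → 1
  ρ[a/b](σ[d>6](S)) → 1
  π[a](ρ[a/b](σ[d>6](S))) → 1
  (ρ[a/d]((π[d](S) ∪ π[d](ρ[d/c](R)))) − π[a](ρ[a/b](σ[d>6](S)))) → 9
  σ[a>=5]((ρ[a/d]((π[d](S) ∪ π[d](ρ[d/c](R)))) − π[a](ρ[a/b](σ[d>6](S))))) → 4
E2 row counts bottom-up:
  R → 4
  ρ[d/c](R) → 4
  π[d](ρ[d/c](R)) → 4
  S → 6
  π[d](S) → 6
  (π[d](ρ[d/c](R)) ∪ π[d](S)) → 10
  ρ[a/d]((π[d](ρ[d/c](R)) ∪ π[d](S))) → 10
  S → 6
  σ[d>6](S) → 1
  ρ[a/b](σ[d>6](S)) → 1
  π[a](ρ[a/b](σ[d>6](S))) → 1
  (ρ[a/d]((π[d](ρ[d/c](R)) ∪ π[d](S))) − π[a](ρ[a/b](σ[d>6](S)))) → 9
  σ[a>=5]((ρ[a/d]((π[d](ρ[d/c](R)) ∪ π[d](S))) − π[a](ρ[a/b](σ[d>6](S))))) → 4

E1 and E2 produce the same multiset:
a
5
5
5
7

yes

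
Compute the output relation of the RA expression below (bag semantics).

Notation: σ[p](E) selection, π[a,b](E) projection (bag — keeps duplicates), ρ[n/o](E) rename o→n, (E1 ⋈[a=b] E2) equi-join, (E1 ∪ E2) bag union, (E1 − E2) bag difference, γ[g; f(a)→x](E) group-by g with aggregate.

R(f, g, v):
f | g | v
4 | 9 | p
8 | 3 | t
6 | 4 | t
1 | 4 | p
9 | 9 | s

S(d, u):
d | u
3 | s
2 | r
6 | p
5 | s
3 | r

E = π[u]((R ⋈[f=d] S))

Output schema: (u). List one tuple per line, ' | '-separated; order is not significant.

Row counts bottom-up:
  R → 5
  S → 5
  (R ⋈[f=d] S) → 1
  π[u]((R ⋈[f=d] S)) → 1

== RESULT ==
u
p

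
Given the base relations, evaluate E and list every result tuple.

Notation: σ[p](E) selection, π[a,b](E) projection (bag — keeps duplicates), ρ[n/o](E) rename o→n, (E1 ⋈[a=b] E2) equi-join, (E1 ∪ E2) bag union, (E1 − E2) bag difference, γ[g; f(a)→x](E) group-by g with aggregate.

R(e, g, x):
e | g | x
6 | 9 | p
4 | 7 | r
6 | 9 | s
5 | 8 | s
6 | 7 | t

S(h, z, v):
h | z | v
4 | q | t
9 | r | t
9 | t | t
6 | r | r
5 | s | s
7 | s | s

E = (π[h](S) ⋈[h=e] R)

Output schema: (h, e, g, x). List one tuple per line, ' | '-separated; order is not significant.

Row counts bottom-up:
  S → 6
  π[h](S) → 6
  R → 5
  (π[h](S) ⋈[h=e] R) → 5

== RESULT ==
h | e | g | x
4 | 4 | 7 | r
5 | 5 | 8 | s
6 | 6 | 7 | t
6 | 6 | 9 | p
6 | 6 | 9 | s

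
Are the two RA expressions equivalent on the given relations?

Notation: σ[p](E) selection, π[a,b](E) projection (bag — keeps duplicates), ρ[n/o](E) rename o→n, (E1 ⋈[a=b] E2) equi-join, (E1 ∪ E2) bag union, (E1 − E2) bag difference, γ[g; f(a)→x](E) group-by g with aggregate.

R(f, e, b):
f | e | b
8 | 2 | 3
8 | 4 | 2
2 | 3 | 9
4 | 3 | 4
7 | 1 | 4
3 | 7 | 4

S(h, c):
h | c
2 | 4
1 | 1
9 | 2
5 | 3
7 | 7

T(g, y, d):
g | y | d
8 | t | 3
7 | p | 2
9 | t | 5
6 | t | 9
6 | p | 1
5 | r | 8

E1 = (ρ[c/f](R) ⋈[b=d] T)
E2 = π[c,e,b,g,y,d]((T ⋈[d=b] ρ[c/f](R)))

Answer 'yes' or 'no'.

E1 subexpression sizes:
  R → 6
  ρ[c/f](R) → 6
  T → 6
  (ρ[c/f](R) ⋈[b=d] T) → 3
E2 subexpression sizes:
  T → 6
  R → 6
  ρ[c/f](R) → 6
  (T ⋈[d=b] ρ[c/f](R)) → 3
  π[c,e,b,g,y,d]((T ⋈[d=b] ρ[c/f](R))) → 3

E1 and E2 produce the same multiset:
c | e | b | g | y | d
2 | 3 | 9 | 6 | t | 9
8 | 2 | 3 | 8 | t | 3
8 | 4 | 2 | 7 | p | 2

yes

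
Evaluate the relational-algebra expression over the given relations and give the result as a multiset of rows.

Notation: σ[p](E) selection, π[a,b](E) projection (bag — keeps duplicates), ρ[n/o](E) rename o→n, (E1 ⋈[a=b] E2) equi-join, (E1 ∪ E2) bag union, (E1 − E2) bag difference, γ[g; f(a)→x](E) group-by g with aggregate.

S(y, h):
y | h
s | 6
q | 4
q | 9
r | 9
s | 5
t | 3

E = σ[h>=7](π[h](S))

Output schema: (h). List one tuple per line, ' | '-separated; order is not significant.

Per-node cardinality:
  S → 6
  π[h](S) → 6
  σ[h>=7](π[h](S)) → 2

== RESULT ==
h
9
9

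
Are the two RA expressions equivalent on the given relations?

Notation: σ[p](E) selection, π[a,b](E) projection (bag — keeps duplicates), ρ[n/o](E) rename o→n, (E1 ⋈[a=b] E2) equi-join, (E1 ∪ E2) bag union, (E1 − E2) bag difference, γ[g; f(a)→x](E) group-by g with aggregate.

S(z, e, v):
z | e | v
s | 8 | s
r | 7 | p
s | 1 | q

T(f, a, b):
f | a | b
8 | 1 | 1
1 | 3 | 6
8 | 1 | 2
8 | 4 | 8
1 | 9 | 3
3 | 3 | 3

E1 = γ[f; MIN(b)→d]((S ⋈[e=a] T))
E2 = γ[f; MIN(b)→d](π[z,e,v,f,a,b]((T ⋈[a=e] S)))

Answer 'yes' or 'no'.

E1 row counts bottom-up:
  S → 3
  T → 6
  (S ⋈[e=a] T) → 2
  γ[f; MIN(b)→d]((S ⋈[e=a] T)) → 1
E2 row counts bottom-up:
  T → 6
  S → 3
  (T ⋈[a=e] S) → 2
  π[z,e,v,f,a,b]((T ⋈[a=e] S)) → 2
  γ[f; MIN(b)→d](π[z,e,v,f,a,b]((T ⋈[a=e] S))) → 1

E1 and E2 produce the same multiset:
f | d
8 | 1

yes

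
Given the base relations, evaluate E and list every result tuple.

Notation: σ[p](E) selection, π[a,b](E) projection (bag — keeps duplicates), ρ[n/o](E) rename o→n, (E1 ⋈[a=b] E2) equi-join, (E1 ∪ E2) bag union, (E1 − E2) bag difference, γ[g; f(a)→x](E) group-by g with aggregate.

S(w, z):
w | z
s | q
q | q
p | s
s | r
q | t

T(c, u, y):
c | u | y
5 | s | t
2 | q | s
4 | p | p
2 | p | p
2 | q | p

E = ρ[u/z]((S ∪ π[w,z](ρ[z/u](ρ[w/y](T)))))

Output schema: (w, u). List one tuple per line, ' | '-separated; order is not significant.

Subexpression sizes:
  S → 5
  T → 5
  ρ[w/y](T) → 5
  ρ[z/u](ρ[w/y](T)) → 5
  π[w,z](ρ[z/u](ρ[w/y](T))) → 5
  (S ∪ π[w,z](ρ[z/u](ρ[w/y](T)))) → 10
  ρ[u/z]((S ∪ π[w,z](ρ[z/u](ρ[w/y](T))))) → 10

== RESULT ==
w | u
p | p
p | p
p | q
p | s
q | q
q | t
s | q
s | q
s | r
t | s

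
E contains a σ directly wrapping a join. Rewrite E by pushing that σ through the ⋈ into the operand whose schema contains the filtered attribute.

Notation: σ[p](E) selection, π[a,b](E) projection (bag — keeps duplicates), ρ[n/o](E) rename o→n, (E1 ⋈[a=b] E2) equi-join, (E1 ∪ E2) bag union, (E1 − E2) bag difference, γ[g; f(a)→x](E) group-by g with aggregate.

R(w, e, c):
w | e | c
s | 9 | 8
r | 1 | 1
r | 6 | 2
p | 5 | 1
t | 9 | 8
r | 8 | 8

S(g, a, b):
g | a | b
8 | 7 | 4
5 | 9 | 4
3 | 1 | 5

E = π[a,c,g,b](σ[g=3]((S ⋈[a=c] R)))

σ filters on g, owned by the left side.
E' = π[a,c,g,b]((σ[g=3](S) ⋈[a=c] R))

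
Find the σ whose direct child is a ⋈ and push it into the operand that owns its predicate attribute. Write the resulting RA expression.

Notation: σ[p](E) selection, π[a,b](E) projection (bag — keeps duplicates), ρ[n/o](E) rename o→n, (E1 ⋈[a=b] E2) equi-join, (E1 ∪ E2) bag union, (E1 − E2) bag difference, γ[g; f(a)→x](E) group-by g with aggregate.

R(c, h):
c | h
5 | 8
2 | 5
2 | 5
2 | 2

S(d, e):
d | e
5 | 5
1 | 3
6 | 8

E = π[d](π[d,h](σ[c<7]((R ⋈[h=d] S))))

σ filters on c, owned by the left side.
E' = π[d](π[d,h]((σ[c<7](R) ⋈[h=d] S)))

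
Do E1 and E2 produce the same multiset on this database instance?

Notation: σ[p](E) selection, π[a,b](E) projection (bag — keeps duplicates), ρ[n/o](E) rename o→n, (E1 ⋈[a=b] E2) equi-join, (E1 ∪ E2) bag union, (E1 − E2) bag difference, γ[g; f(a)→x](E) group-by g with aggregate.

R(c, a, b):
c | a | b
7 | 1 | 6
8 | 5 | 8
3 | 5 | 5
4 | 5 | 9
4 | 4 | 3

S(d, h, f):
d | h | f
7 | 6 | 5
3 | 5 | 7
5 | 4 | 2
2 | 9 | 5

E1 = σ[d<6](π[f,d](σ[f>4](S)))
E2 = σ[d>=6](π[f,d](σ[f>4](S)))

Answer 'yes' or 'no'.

E1 stepwise |·|:
  S → 4
  σ[f>4](S) → 3
  π[f,d](σ[f>4](S)) → 3
  σ[d<6](π[f,d](σ[f>4](S))) → 2
E2 stepwise |·|:
  S → 4
  σ[f>4](S) → 3
  π[f,d](σ[f>4](S)) → 3
  σ[d>=6](π[f,d](σ[f>4](S))) → 1

E1 result:
f | d
5 | 2
7 | 3
E2 result:
f | d
5 | 7
Witness: (5, 7) appears 0× in E1 but 1× in E2.

no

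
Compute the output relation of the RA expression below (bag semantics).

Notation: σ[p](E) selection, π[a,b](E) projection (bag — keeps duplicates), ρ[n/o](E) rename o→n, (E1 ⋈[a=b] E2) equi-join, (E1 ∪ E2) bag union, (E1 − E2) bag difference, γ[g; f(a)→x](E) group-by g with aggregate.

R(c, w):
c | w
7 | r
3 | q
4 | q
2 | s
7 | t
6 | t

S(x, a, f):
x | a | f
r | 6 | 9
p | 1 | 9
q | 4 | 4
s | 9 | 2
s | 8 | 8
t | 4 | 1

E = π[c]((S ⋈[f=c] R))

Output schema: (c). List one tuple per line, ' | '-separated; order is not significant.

Row counts bottom-up:
  S → 6
  R → 6
  (S ⋈[f=c] R) → 2
  π[c]((S ⋈[f=c] R)) → 2

== RESULT ==
c
2
4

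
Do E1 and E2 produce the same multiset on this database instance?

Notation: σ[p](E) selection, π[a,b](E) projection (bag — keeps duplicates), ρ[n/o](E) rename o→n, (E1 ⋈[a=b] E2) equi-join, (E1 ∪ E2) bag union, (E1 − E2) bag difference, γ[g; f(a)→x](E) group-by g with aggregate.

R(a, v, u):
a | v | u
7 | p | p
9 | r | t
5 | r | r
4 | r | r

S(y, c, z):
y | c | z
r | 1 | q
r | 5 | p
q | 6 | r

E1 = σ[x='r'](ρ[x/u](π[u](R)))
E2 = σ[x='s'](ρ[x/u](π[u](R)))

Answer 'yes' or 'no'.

E1 per-node cardinality:
  R → 4
  π[u](R) → 4
  ρ[x/u](π[u](R)) → 4
  σ[x='r'](ρ[x/u](π[u](R))) → 2
E2 per-node cardinality:
  R → 4
  π[u](R) → 4
  ρ[x/u](π[u](R)) → 4
  σ[x='s'](ρ[x/u](π[u](R))) → 0

E1 result:
x
r
r
E2 result:
x
(0 rows)
Witness: ('r',) appears 2× in E1 but 0× in E2.

no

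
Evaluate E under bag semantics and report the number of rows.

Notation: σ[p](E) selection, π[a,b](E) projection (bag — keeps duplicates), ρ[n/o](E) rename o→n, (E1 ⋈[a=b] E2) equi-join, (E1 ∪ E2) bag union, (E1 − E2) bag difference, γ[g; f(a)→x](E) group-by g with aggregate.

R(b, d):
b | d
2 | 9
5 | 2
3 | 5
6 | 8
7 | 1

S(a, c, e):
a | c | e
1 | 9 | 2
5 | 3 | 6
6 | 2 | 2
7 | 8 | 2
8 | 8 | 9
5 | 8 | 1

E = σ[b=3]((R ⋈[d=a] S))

Row counts bottom-up:
  R → 5
  S → 6
  (R ⋈[d=a] S) → 4
  σ[b=3]((R ⋈[d=a] S)) → 2

|E| = 2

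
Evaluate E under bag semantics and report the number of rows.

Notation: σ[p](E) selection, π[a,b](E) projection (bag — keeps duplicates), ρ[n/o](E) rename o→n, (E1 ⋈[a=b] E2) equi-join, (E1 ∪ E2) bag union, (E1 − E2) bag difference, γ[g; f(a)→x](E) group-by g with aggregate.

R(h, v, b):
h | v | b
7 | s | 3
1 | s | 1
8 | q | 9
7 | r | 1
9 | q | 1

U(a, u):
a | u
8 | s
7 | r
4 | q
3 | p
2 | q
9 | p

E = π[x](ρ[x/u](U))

Subexpression sizes:
  U → 6
  ρ[x/u](U) → 6
  π[x](ρ[x/u](U)) → 6

|E| = 6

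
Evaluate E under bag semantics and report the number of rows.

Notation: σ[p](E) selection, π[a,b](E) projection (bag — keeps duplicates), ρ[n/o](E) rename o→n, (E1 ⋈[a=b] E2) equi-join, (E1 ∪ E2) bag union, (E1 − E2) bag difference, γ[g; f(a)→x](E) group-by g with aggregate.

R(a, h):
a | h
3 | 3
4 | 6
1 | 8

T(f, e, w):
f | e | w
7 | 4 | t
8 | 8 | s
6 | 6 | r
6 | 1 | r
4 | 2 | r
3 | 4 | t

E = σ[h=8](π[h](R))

Stepwise |·|:
  R → 3
  π[h](R) → 3
  σ[h=8](π[h](R)) → 1

|E| = 1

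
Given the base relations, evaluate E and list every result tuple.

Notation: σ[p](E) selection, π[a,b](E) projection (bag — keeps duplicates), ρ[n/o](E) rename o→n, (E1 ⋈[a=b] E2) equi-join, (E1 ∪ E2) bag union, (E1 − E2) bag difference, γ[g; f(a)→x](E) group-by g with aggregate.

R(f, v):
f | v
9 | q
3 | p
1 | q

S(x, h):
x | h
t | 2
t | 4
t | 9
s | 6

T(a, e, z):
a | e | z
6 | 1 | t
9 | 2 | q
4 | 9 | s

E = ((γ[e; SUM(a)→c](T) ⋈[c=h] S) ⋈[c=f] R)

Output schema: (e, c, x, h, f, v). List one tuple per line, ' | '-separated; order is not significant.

Row counts bottom-up:
  T → 3
  γ[e; SUM(a)→c](T) → 3
  S → 4
  (γ[e; SUM(a)→c](T) ⋈[c=h] S) → 3
  R → 3
  ((γ[e; SUM(a)→c](T) ⋈[c=h] S) ⋈[c=f] R) → 1

== RESULT ==
e | c | x | h | f | v
2 | 9 | t | 9 | 9 | q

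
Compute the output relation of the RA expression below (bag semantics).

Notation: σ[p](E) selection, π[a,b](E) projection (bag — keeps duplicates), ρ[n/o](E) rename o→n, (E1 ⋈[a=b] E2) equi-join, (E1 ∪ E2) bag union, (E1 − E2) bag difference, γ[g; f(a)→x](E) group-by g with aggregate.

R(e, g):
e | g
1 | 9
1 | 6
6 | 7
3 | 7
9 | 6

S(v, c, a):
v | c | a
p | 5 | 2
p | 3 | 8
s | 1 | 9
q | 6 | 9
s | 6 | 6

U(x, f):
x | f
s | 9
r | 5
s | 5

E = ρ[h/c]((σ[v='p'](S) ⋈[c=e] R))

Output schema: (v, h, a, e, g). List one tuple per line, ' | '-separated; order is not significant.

Subexpression sizes:
  S → 5
  σ[v='p'](S) → 2
  R → 5
  (σ[v='p'](S) ⋈[c=e] R) → 1
  ρ[h/c]((σ[v='p'](S) ⋈[c=e] R)) → 1

== RESULT ==
v | h | a | e | g
p | 3 | 8 | 3 | 7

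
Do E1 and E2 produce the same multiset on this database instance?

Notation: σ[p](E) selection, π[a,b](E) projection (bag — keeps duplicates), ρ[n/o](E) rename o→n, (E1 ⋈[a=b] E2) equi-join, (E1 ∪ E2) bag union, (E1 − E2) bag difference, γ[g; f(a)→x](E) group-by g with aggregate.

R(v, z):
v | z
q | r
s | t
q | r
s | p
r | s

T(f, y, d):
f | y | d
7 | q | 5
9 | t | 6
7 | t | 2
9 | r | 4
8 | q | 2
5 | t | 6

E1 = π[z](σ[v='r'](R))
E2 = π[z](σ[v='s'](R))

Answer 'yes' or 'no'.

E1 subexpression sizes:
  R → 5
  σ[v='r'](R) → 1
  π[z](σ[v='r'](R)) → 1
E2 subexpression sizes:
  R → 5
  σ[v='s'](R) → 2
  π[z](σ[v='s'](R)) → 2

E1 result:
z
s
E2 result:
z
p
t
Witness: ('p',) appears 0× in E1 but 1× in E2.

no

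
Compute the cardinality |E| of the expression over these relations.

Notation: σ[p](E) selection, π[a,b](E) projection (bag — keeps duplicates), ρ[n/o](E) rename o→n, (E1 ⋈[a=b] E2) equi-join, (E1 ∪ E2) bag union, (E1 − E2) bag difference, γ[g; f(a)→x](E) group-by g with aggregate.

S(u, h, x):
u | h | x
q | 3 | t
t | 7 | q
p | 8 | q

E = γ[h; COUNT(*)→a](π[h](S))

Row counts bottom-up:
  S → 3
  π[h](S) → 3
  γ[h; COUNT(*)→a](π[h](S)) → 3

|E| = 3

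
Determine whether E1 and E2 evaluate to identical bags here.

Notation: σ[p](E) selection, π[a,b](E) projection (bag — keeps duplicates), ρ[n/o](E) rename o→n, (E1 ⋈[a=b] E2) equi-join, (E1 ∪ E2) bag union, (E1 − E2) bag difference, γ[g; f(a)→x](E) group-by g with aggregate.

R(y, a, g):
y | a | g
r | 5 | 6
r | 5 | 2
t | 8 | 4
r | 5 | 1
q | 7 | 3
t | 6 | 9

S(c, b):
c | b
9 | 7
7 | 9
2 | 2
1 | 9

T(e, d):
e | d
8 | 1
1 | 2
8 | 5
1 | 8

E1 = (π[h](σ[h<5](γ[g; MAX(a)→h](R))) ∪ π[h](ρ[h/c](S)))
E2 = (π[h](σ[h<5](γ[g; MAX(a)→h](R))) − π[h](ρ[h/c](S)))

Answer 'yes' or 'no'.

E1 stepwise |·|:
  R → 6
  γ[g; MAX(a)→h](R) → 6
  σ[h<5](γ[g; MAX(a)→h](R)) → 0
  π[h](σ[h<5](γ[g; MAX(a)→h](R))) → 0
  S → 4
  ρ[h/c](S) → 4
  π[h](ρ[h/c](S)) → 4
  (π[h](σ[h<5](γ[g; MAX(a)→h](R))) ∪ π[h](ρ[h/c](S))) → 4
E2 stepwise |·|:
  R → 6
  γ[g; MAX(a)→h](R) → 6
  σ[h<5](γ[g; MAX(a)→h](R)) → 0
  π[h](σ[h<5](γ[g; MAX(a)→h](R))) → 0
  S → 4
  ρ[h/c](S) → 4
  π[h](ρ[h/c](S)) → 4
  (π[h](σ[h<5](γ[g; MAX(a)→h](R))) − π[h](ρ[h/c](S))) → 0

E1 result:
h
1
2
7
9
E2 result:
h
(0 rows)
Witness: (1,) appears 1× in E1 but 0× in E2.

no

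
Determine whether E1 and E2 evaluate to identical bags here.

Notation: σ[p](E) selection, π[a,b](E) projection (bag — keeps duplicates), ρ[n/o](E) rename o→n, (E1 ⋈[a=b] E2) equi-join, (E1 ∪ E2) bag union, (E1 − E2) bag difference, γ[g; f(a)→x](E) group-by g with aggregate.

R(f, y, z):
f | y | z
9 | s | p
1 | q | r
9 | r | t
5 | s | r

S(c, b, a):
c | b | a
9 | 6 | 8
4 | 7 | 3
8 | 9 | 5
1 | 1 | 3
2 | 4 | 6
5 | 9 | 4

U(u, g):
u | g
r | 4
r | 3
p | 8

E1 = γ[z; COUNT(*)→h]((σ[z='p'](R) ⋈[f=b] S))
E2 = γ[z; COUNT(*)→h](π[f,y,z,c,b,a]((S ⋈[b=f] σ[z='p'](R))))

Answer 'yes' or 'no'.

E1 subexpression sizes:
  R → 4
  σ[z='p'](R) → 1
  S → 6
  (σ[z='p'](R) ⋈[f=b] S) → 2
  γ[z; COUNT(*)→h]((σ[z='p'](R) ⋈[f=b] S)) → 1
E2 subexpression sizes:
  S → 6
  R → 4
  σ[z='p'](R) → 1
  (S ⋈[b=f] σ[z='p'](R)) → 2
  π[f,y,z,c,b,a]((S ⋈[b=f] σ[z='p'](R))) → 2
  γ[z; COUNT(*)→h](π[f,y,z,c,b,a]((S ⋈[b=f] σ[z='p'](R)))) → 1

E1 and E2 produce the same multiset:
z | h
p | 2

yes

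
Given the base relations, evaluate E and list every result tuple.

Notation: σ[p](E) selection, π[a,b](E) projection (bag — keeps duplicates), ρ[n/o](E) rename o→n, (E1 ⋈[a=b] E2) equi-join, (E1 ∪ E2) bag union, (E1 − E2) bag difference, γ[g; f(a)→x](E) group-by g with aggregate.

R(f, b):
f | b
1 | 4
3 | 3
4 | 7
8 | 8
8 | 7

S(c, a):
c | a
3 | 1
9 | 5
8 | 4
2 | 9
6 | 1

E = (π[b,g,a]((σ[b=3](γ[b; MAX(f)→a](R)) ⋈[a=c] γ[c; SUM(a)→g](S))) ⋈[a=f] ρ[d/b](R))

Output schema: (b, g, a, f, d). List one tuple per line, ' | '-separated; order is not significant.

Stepwise |·|:
  R → 5
  γ[b; MAX(f)→a](R) → 4
  σ[b=3](γ[b; MAX(f)→a](R)) → 1
  S → 5
  γ[c; SUM(a)→g](S) → 5
  (σ[b=3](γ[b; MAX(f)→a](R)) ⋈[a=c] γ[c; SUM(a)→g](S)) → 1
  π[b,g,a]((σ[b=3](γ[b; MAX(f)→a](R)) ⋈[a=c] γ[c; SUM(a)→g](S))) → 1
  R → 5
  ρ[d/b](R) → 5
  (π[b,g,a]((σ[b=3](γ[b; MAX(f)→a](R)) ⋈[a=c] γ[c; SUM(a)→g](S))) ⋈[a=f] ρ[d/b](R)) → 1

== RESULT ==
b | g | a | f | d
3 | 1 | 3 | 3 | 3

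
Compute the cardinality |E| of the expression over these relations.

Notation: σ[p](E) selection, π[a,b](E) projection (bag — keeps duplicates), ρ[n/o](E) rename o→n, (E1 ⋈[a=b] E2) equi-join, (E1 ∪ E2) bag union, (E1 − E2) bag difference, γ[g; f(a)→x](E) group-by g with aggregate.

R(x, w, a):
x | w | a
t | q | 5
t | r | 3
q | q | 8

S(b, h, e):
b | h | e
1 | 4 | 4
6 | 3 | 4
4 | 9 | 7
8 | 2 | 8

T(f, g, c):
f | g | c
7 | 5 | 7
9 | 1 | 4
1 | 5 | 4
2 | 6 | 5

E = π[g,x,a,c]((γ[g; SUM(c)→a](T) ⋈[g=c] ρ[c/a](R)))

Per-node cardinality:
  T → 4
  γ[g; SUM(c)→a](T) → 3
  R → 3
  ρ[c/a](R) → 3
  (γ[g; SUM(c)→a](T) ⋈[g=c] ρ[c/a](R)) → 1
  π[g,x,a,c]((γ[g; SUM(c)→a](T) ⋈[g=c] ρ[c/a](R))) → 1

|E| = 1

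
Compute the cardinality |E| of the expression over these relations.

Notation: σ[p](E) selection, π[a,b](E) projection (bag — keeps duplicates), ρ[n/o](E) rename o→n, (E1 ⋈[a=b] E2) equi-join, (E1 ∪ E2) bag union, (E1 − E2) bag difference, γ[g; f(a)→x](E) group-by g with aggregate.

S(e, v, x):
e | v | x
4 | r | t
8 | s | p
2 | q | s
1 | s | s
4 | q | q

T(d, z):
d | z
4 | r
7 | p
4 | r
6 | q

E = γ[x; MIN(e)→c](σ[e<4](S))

Per-node cardinality:
  S → 5
  σ[e<4](S) → 2
  γ[x; MIN(e)→c](σ[e<4](S)) → 1

|E| = 1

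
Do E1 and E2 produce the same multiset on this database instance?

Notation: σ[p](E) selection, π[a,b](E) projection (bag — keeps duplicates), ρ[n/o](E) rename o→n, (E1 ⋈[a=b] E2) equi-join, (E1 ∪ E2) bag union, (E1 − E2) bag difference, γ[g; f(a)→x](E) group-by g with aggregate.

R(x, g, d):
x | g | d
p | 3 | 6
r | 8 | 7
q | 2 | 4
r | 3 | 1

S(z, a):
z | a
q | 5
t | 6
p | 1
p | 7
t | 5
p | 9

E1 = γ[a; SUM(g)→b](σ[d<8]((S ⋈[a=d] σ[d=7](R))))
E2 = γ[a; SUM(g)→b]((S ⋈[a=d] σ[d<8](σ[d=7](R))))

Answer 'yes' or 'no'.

E1 subexpression sizes:
  S → 6
  R → 4
  σ[d=7](R) → 1
  (S ⋈[a=d] σ[d=7](R)) → 1
  σ[d<8]((S ⋈[a=d] σ[d=7](R))) → 1
  γ[a; SUM(g)→b](σ[d<8]((S ⋈[a=d] σ[d=7](R)))) → 1
E2 subexpression sizes:
  S → 6
  R → 4
  σ[d=7](R) → 1
  σ[d<8](σ[d=7](R)) → 1
  (S ⋈[a=d] σ[d<8](σ[d=7](R))) → 1
  γ[a; SUM(g)→b]((S ⋈[a=d] σ[d<8](σ[d=7](R)))) → 1

E1 and E2 produce the same multiset:
a | b
7 | 8

yes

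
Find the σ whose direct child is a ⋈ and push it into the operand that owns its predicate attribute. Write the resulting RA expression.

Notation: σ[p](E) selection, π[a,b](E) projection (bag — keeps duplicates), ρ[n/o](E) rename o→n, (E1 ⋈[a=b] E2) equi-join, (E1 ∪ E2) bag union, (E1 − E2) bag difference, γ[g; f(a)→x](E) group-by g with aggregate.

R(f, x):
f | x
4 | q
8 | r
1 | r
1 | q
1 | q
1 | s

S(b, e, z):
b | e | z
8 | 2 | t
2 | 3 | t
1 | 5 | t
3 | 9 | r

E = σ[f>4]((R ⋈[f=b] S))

σ filters on f, owned by the left side.
E' = (σ[f>4](R) ⋈[f=b] S)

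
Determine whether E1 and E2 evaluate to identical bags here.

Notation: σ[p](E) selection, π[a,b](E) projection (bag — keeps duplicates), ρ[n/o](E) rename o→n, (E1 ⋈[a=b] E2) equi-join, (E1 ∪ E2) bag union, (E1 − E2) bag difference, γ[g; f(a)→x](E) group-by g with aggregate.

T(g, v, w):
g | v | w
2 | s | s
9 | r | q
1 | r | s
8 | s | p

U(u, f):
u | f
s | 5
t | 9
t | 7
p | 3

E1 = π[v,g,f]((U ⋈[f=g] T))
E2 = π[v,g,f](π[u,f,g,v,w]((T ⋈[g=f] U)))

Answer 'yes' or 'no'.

E1 subexpression sizes:
  U → 4
  T → 4
  (U ⋈[f=g] T) → 1
  π[v,g,f]((U ⋈[f=g] T)) → 1
E2 subexpression sizes:
  T → 4
  U → 4
  (T ⋈[g=f] U) → 1
  π[u,f,g,v,w]((T ⋈[g=f] U)) → 1
  π[v,g,f](π[u,f,g,v,w]((T ⋈[g=f] U))) → 1

E1 and E2 produce the same multiset:
v | g | f
r | 9 | 9

yes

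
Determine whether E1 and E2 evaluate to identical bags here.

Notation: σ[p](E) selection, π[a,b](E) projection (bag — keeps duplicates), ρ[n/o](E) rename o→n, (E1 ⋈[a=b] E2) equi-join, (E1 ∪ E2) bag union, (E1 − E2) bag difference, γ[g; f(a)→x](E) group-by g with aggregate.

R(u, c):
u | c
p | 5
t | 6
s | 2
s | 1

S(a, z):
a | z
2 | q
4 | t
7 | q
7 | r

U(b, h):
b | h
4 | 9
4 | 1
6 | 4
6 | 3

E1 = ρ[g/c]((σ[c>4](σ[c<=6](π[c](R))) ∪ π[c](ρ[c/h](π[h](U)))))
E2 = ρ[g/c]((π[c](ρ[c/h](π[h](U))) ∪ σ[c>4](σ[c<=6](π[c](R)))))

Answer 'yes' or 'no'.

E1 row counts bottom-up:
  R → 4
  π[c](R) → 4
  σ[c<=6](π[c](R)) → 4
  σ[c>4](σ[c<=6](π[c](R))) → 2
  U → 4
  π[h](U) → 4
  ρ[c/h](π[h](U)) → 4
  π[c](ρ[c/h](π[h](U))) → 4
  (σ[c>4](σ[c<=6](π[c](R))) ∪ π[c](ρ[c/h](π[h](U)))) → 6
  ρ[g/c]((σ[c>4](σ[c<=6](π[c](R))) ∪ π[c](ρ[c/h](π[h](U))))) → 6
E2 row counts bottom-up:
  U → 4
  π[h](U) → 4
  ρ[c/h](π[h](U)) → 4
  π[c](ρ[c/h](π[h](U))) → 4
  R → 4
  π[c](R) → 4
  σ[c<=6](π[c](R)) → 4
  σ[c>4](σ[c<=6](π[c](R))) → 2
  (π[c](ρ[c/h](π[h](U))) ∪ σ[c>4](σ[c<=6](π[c](R)))) → 6
  ρ[g/c]((π[c](ρ[c/h](π[h](U))) ∪ σ[c>4](σ[c<=6](π[c](R))))) → 6

E1 and E2 produce the same multiset:
g
1
3
4
5
6
9

yes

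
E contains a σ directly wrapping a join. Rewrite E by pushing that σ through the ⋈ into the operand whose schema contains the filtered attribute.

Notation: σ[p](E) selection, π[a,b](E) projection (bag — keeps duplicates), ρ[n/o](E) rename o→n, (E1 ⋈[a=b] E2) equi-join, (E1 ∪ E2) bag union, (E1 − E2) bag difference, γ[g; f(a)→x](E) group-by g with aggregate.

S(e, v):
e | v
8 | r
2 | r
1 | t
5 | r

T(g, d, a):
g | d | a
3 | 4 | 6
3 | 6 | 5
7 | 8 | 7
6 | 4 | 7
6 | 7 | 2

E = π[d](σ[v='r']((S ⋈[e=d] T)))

σ filters on v, owned by the left side.
E' = π[d]((σ[v='r'](S) ⋈[e=d] T))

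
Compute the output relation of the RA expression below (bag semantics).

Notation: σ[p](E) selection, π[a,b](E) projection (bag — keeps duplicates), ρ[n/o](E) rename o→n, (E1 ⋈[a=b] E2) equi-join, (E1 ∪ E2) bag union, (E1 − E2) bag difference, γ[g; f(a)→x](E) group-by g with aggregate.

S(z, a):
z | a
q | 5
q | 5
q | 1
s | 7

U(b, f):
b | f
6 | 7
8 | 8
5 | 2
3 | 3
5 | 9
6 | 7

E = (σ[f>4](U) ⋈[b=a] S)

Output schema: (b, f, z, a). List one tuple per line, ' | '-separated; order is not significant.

Subexpression sizes:
  U → 6
  σ[f>4](U) → 4
  S → 4
  (σ[f>4](U) ⋈[b=a] S) → 2

== RESULT ==
b | f | z | a
5 | 9 | q | 5
5 | 9 | q | 5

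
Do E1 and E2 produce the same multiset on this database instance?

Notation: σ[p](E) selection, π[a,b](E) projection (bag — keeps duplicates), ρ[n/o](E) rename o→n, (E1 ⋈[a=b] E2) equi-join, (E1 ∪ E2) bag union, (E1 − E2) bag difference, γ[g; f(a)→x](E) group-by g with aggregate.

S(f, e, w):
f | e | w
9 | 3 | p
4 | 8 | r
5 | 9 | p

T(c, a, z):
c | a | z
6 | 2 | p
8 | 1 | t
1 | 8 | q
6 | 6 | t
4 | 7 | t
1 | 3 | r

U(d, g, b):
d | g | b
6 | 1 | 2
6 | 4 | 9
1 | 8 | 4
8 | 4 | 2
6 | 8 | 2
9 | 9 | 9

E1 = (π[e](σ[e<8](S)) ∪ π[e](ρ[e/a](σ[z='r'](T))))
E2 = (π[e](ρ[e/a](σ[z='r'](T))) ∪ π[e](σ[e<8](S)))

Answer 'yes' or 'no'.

E1 row counts bottom-up:
  S → 3
  σ[e<8](S) → 1
  π[e](σ[e<8](S)) → 1
  T → 6
  σ[z='r'](T) → 1
  ρ[e/a](σ[z='r'](T)) → 1
  π[e](ρ[e/a](σ[z='r'](T))) → 1
  (π[e](σ[e<8](S)) ∪ π[e](ρ[e/a](σ[z='r'](T)))) → 2
E2 row counts bottom-up:
  T → 6
  σ[z='r'](T) → 1
  ρ[e/a](σ[z='r'](T)) → 1
  π[e](ρ[e/a](σ[z='r'](T))) → 1
  S → 3
  σ[e<8](S) → 1
  π[e](σ[e<8](S)) → 1
  (π[e](ρ[e/a](σ[z='r'](T))) ∪ π[e](σ[e<8](S))) → 2

E1 and E2 produce the same multiset:
e
3
3

yes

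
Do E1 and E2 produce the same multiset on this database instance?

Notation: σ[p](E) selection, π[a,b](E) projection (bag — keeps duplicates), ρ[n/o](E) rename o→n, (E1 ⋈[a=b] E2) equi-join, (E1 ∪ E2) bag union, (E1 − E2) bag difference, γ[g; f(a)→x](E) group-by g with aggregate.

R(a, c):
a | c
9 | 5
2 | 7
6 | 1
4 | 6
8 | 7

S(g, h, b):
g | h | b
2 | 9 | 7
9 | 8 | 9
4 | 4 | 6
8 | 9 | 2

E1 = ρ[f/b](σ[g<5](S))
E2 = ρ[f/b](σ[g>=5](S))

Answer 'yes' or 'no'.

E1 row counts bottom-up:
  S → 4
  σ[g<5](S) → 2
  ρ[f/b](σ[g<5](S)) → 2
E2 row counts bottom-up:
  S → 4
  σ[g>=5](S) → 2
  ρ[f/b](σ[g>=5](S)) → 2

E1 result:
g | h | f
2 | 9 | 7
4 | 4 | 6
E2 result:
g | h | f
8 | 9 | 2
9 | 8 | 9
Witness: (9, 8, 9) appears 0× in E1 but 1× in E2.

no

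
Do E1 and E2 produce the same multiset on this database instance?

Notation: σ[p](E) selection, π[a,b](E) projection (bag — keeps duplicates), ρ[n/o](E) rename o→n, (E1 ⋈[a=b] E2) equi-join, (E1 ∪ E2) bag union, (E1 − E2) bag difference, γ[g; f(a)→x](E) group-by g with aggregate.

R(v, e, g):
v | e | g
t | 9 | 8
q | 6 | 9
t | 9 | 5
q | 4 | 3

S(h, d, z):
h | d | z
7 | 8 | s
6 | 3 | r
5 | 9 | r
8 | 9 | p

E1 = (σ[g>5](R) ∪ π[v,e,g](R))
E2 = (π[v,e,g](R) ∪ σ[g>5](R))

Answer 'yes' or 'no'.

E1 row counts bottom-up:
  R → 4
  σ[g>5](R) → 2
  R → 4
  π[v,e,g](R) → 4
  (σ[g>5](R) ∪ π[v,e,g](R)) → 6
E2 row counts bottom-up:
  R → 4
  π[v,e,g](R) → 4
  R → 4
  σ[g>5](R) → 2
  (π[v,e,g](R) ∪ σ[g>5](R)) → 6

E1 and E2 produce the same multiset:
v | e | g
q | 4 | 3
q | 6 | 9
q | 6 | 9
t | 9 | 5
t | 9 | 8
t | 9 | 8

yes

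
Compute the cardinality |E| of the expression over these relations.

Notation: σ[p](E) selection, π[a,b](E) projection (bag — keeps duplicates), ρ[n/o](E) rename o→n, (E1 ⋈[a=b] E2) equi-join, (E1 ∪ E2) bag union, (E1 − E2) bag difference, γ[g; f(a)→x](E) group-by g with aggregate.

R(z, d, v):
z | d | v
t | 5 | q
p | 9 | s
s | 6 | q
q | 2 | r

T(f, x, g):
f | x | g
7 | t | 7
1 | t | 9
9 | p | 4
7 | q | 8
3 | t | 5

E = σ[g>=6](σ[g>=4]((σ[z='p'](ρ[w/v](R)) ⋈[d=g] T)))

Row counts bottom-up:
  R → 4
  ρ[w/v](R) → 4
  σ[z='p'](ρ[w/v](R)) → 1
  T → 5
  (σ[z='p'](ρ[w/v](R)) ⋈[d=g] T) → 1
  σ[g>=4]((σ[z='p'](ρ[w/v](R)) ⋈[d=g] T)) → 1
  σ[g>=6](σ[g>=4]((σ[z='p'](ρ[w/v](R)) ⋈[d=g] T))) → 1

|E| = 1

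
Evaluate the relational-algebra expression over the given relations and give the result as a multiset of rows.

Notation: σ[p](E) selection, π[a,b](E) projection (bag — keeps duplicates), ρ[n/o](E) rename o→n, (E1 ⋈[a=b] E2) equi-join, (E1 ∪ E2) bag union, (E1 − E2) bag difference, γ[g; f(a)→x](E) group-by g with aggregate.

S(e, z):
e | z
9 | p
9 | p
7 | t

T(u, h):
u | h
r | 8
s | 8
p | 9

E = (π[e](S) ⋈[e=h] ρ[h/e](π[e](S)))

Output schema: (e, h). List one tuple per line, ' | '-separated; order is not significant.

Per-node cardinality:
  S → 3
  π[e](S) → 3
  S → 3
  π[e](S) → 3
  ρ[h/e](π[e](S)) → 3
  (π[e](S) ⋈[e=h] ρ[h/e](π[e](S))) → 5

== RESULT ==
e | h
7 | 7
9 | 9
9 | 9
9 | 9
9 | 9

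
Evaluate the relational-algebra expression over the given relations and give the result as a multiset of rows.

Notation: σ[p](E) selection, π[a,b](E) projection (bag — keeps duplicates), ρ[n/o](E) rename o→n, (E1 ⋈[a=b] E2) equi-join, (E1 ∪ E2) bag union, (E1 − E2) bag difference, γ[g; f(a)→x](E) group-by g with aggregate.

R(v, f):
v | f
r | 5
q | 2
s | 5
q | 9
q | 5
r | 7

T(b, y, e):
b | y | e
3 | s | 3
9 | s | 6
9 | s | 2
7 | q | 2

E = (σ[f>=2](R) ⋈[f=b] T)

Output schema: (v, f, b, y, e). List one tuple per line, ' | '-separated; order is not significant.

Subexpression sizes:
  R → 6
  σ[f>=2](R) → 6
  T → 4
  (σ[f>=2](R) ⋈[f=b] T) → 3

== RESULT ==
v | f | b | y | e
q | 9 | 9 | s | 2
q | 9 | 9 | s | 6
r | 7 | 7 | q | 2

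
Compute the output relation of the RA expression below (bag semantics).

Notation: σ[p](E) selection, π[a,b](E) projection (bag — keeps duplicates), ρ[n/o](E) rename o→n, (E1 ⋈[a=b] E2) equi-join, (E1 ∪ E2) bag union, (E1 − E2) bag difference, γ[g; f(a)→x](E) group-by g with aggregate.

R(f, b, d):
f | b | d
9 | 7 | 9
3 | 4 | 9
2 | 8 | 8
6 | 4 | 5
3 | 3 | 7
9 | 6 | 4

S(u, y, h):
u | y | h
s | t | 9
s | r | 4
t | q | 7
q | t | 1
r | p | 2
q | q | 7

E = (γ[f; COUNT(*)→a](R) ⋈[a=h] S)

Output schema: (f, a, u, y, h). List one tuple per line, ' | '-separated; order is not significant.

Row counts bottom-up:
  R → 6
  γ[f; COUNT(*)→a](R) → 4
  S → 6
  (γ[f; COUNT(*)→a](R) ⋈[a=h] S) → 4

== RESULT ==
f | a | u | y | h
2 | 1 | q | t | 1
3 | 2 | r | p | 2
6 | 1 | q | t | 1
9 | 2 | r | p | 2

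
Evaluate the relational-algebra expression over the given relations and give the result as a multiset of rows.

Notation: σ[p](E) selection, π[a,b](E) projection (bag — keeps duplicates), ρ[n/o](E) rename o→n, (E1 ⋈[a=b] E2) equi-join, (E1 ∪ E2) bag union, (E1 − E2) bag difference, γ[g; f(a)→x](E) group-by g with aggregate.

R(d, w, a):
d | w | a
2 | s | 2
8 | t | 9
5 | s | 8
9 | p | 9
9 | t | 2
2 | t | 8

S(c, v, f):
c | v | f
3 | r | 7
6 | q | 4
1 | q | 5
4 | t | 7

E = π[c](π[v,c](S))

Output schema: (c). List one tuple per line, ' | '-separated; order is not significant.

Per-node cardinality:
  S → 4
  π[v,c](S) → 4
  π[c](π[v,c](S)) → 4

== RESULT ==
c
1
3
4
6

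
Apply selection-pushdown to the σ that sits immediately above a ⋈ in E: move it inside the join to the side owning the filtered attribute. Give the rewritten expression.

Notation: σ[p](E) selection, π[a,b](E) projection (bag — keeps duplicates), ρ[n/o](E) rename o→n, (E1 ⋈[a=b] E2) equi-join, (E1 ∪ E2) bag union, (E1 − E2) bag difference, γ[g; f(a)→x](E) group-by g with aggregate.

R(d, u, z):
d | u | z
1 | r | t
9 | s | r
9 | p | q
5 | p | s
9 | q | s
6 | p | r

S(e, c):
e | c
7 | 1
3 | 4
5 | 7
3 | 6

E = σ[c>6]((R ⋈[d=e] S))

σ filters on c, owned by the right side.
E' = (R ⋈[d=e] σ[c>6](S))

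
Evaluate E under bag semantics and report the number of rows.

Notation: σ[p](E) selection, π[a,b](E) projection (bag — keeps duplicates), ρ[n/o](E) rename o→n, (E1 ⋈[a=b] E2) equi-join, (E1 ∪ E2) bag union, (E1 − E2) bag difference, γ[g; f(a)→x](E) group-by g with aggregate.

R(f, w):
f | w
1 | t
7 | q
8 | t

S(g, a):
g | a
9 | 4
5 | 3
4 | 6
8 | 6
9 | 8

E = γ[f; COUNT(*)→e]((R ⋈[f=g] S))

Stepwise |·|:
  R → 3
  S → 5
  (R ⋈[f=g] S) → 1
  γ[f; COUNT(*)→e]((R ⋈[f=g] S)) → 1

|E| = 1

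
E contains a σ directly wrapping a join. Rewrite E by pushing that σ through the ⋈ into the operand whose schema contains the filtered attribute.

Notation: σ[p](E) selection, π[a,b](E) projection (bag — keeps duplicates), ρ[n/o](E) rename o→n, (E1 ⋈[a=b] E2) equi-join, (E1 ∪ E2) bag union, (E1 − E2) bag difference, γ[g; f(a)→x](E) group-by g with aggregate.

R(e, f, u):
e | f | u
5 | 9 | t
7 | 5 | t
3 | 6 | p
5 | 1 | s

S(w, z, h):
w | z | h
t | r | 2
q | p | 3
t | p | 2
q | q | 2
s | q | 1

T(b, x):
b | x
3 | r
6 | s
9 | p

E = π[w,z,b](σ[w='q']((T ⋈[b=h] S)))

σ filters on w, owned by the right side.
E' = π[w,z,b]((T ⋈[b=h] σ[w='q'](S)))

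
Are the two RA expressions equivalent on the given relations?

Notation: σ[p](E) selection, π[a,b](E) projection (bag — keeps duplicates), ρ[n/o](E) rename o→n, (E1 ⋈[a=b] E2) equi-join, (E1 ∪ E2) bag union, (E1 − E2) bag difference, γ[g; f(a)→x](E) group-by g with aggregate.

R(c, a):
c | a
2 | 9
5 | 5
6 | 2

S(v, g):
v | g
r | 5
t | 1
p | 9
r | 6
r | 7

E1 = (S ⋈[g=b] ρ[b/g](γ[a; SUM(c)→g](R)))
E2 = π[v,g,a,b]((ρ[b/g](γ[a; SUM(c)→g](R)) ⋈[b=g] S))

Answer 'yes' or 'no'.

E1 row counts bottom-up:
  S → 5
  R → 3
  γ[a; SUM(c)→g](R) → 3
  ρ[b/g](γ[a; SUM(c)→g](R)) → 3
  (S ⋈[g=b] ρ[b/g](γ[a; SUM(c)→g](R))) → 2
E2 row counts bottom-up:
  R → 3
  γ[a; SUM(c)→g](R) → 3
  ρ[b/g](γ[a; SUM(c)→g](R)) → 3
  S → 5
  (ρ[b/g](γ[a; SUM(c)→g](R)) ⋈[b=g] S) → 2
  π[v,g,a,b]((ρ[b/g](γ[a; SUM(c)→g](R)) ⋈[b=g] S)) → 2

E1 and E2 produce the same multiset:
v | g | a | b
r | 5 | 5 | 5
r | 6 | 2 | 6

yes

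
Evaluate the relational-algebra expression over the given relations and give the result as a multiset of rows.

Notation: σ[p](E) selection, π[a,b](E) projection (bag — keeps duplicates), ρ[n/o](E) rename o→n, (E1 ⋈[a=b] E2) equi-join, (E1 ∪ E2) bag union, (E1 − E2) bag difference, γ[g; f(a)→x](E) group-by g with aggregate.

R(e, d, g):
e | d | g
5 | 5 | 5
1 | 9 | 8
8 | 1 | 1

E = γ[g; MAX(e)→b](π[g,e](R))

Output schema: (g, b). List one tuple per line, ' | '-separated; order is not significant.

Subexpression sizes:
  R → 3
  π[g,e](R) → 3
  γ[g; MAX(e)→b](π[g,e](R)) → 3

== RESULT ==
g | b
1 | 8
5 | 5
8 | 1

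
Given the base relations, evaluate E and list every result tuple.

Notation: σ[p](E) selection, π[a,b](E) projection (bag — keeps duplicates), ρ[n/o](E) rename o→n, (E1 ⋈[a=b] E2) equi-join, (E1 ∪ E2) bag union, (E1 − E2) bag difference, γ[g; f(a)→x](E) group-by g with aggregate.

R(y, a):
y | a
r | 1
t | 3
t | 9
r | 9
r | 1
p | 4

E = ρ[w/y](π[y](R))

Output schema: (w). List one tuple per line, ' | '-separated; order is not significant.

Subexpression sizes:
  R → 6
  π[y](R) → 6
  ρ[w/y](π[y](R)) → 6

== RESULT ==
w
p
r
r
r
t
t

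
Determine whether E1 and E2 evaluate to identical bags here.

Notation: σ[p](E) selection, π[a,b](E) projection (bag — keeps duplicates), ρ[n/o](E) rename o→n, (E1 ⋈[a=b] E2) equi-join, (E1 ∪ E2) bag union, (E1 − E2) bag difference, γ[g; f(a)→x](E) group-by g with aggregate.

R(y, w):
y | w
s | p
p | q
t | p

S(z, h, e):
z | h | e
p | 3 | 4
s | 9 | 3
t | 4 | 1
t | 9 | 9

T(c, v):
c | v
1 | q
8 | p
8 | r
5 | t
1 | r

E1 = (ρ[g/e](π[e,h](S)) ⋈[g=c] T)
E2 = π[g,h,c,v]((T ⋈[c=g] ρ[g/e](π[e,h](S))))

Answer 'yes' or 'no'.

E1 row counts bottom-up:
  S → 4
  π[e,h](S) → 4
  ρ[g/e](π[e,h](S)) → 4
  T → 5
  (ρ[g/e](π[e,h](S)) ⋈[g=c] T) → 2
E2 row counts bottom-up:
  T → 5
  S → 4
  π[e,h](S) → 4
  ρ[g/e](π[e,h](S)) → 4
  (T ⋈[c=g] ρ[g/e](π[e,h](S))) → 2
  π[g,h,c,v]((T ⋈[c=g] ρ[g/e](π[e,h](S)))) → 2

E1 and E2 produce the same multiset:
g | h | c | v
1 | 4 | 1 | q
1 | 4 | 1 | r

yes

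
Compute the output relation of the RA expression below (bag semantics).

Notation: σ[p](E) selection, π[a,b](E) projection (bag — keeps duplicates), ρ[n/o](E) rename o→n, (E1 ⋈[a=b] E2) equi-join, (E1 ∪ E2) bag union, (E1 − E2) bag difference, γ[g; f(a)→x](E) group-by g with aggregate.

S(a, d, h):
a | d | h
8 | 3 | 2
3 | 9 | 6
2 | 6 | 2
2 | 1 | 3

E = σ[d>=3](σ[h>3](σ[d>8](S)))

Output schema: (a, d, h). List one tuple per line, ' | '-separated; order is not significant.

Per-node cardinality:
  S → 4
  σ[d>8](S) → 1
  σ[h>3](σ[d>8](S)) → 1
  σ[d>=3](σ[h>3](σ[d>8](S))) → 1

== RESULT ==
a | d | h
3 | 9 | 6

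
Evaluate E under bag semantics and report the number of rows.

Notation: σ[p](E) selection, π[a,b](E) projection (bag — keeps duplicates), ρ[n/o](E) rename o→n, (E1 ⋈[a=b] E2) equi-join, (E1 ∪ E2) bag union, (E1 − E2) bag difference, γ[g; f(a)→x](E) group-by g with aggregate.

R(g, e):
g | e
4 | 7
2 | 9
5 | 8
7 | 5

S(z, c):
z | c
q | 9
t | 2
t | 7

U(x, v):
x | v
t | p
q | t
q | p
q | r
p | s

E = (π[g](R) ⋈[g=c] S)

Row counts bottom-up:
  R → 4
  π[g](R) → 4
  S → 3
  (π[g](R) ⋈[g=c] S) → 2

|E| = 2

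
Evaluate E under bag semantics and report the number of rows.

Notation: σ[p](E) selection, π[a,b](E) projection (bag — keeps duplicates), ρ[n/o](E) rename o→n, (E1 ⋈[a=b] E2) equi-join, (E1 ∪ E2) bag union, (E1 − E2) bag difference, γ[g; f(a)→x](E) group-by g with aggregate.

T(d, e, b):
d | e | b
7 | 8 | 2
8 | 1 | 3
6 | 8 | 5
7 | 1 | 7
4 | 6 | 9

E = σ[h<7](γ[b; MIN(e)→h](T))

Per-node cardinality:
  T → 5
  γ[b; MIN(e)→h](T) → 5
  σ[h<7](γ[b; MIN(e)→h](T)) → 3

|E| = 3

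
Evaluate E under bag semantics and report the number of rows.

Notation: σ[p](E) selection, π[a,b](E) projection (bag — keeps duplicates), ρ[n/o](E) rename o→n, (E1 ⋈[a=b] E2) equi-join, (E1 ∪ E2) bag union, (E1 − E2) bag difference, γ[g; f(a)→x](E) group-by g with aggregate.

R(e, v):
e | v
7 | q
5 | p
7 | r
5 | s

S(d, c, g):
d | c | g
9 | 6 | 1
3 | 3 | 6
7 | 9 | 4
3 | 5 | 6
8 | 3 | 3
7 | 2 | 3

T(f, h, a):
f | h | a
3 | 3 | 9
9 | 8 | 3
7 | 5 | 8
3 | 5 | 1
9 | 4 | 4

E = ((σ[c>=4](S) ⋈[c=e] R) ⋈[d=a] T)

Row counts bottom-up:
  S → 6
  σ[c>=4](S) → 3
  R → 4
  (σ[c>=4](S) ⋈[c=e] R) → 2
  T → 5
  ((σ[c>=4](S) ⋈[c=e] R) ⋈[d=a] T) → 2

|E| = 2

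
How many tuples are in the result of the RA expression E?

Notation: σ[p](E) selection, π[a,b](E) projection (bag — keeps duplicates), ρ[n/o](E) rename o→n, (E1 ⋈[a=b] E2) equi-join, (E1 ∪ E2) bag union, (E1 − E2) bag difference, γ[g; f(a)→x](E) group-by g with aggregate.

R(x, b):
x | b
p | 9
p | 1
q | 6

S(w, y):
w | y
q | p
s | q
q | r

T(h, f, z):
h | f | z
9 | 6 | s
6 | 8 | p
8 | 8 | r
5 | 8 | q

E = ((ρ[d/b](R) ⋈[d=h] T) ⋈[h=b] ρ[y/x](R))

Subexpression sizes:
  R → 3
  ρ[d/b](R) → 3
  T → 4
  (ρ[d/b](R) ⋈[d=h] T) → 2
  R → 3
  ρ[y/x](R) → 3
  ((ρ[d/b](R) ⋈[d=h] T) ⋈[h=b] ρ[y/x](R)) → 2

|E| = 2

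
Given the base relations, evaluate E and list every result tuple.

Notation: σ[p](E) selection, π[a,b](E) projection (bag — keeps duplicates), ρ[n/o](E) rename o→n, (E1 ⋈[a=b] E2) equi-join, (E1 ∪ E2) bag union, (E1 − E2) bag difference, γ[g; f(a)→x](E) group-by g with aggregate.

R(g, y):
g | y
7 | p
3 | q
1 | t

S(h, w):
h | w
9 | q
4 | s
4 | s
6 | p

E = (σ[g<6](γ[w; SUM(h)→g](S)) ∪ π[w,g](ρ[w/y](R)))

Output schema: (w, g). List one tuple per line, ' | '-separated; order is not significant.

Row counts bottom-up:
  S → 4
  γ[w; SUM(h)→g](S) → 3
  σ[g<6](γ[w; SUM(h)→g](S)) → 0
  R → 3
  ρ[w/y](R) → 3
  π[w,g](ρ[w/y](R)) → 3
  (σ[g<6](γ[w; SUM(h)→g](S)) ∪ π[w,g](ρ[w/y](R))) → 3

== RESULT ==
w | g
p | 7
q | 3
t | 1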